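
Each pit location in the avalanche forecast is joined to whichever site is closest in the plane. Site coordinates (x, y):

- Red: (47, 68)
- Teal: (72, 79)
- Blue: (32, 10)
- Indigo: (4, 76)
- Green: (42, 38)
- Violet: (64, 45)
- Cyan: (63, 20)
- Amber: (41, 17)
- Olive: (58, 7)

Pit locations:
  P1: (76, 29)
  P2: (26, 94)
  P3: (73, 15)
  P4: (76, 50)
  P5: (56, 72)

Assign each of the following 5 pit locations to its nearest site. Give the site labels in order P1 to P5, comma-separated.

Cyan, Indigo, Cyan, Violet, Red

P1 → Cyan (d²=250.00)
P2 → Indigo (d²=808.00)
P3 → Cyan (d²=125.00)
P4 → Violet (d²=169.00)
P5 → Red (d²=97.00)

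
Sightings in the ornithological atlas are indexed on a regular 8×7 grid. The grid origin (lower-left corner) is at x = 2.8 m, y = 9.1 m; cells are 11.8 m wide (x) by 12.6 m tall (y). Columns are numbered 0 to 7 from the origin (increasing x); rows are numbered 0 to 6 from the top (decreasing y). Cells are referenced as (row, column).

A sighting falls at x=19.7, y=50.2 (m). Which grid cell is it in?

(3, 1)

Column index: ⌊(19.7 − 2.8) / 11.8⌋ = ⌊1.432⌋ = 1
Row offset from origin: ⌊(50.2 − 9.1) / 12.6⌋ = ⌊3.262⌋ = 3 → row 3 (counted from top)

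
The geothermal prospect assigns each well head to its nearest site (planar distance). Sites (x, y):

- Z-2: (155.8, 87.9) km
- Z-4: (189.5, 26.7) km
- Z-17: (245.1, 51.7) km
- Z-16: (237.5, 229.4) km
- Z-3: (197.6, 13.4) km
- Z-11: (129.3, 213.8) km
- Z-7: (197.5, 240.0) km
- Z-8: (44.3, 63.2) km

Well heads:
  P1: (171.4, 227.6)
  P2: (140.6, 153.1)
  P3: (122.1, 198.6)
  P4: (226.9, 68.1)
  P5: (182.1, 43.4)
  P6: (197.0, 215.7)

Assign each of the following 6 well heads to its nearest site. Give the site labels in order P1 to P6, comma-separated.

P1 → Z-7 (d²=834.97)
P2 → Z-11 (d²=3812.18)
P3 → Z-11 (d²=282.88)
P4 → Z-17 (d²=600.20)
P5 → Z-4 (d²=333.65)
P6 → Z-7 (d²=590.74)

Z-7, Z-11, Z-11, Z-17, Z-4, Z-7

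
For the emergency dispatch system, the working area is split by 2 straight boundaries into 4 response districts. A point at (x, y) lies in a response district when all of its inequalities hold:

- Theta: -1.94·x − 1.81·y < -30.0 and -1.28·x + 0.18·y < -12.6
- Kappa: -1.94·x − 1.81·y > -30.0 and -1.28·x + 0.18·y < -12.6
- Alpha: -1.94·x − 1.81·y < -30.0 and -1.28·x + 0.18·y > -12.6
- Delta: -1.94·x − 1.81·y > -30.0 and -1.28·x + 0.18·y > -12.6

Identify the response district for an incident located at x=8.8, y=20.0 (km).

Alpha

-1.94·8.8 − 1.81·20.0 = -53.272, which is < -30.0
-1.28·8.8 + 0.18·20.0 = -7.664, which is > -12.6
This sign pattern matches Alpha.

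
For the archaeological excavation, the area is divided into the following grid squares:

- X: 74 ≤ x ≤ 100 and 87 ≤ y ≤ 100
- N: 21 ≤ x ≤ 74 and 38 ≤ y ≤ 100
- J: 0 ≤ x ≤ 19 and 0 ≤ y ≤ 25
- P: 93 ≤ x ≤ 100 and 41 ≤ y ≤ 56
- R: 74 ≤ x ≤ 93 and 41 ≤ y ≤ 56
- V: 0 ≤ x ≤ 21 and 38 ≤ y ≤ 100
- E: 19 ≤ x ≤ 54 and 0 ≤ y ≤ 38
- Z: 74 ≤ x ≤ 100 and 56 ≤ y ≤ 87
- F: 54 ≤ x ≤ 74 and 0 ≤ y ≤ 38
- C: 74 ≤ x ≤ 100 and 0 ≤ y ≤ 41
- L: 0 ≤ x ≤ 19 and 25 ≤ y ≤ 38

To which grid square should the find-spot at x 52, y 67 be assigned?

The point has x = 52 and y = 67.
Only N satisfies 21 ≤ x ≤ 74 and 38 ≤ y ≤ 100.

N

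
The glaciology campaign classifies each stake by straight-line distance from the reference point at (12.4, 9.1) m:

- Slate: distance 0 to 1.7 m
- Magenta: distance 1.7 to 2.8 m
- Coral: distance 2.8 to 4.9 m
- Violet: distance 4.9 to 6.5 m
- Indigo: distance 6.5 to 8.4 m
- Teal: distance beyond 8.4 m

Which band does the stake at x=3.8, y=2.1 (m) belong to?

Teal

Distance = √((3.8−12.4)² + (2.1−9.1)²) = √(73.960 + 49.000) = 11.089 m.
8.4 ≤ 11.089 < ∞ → Teal.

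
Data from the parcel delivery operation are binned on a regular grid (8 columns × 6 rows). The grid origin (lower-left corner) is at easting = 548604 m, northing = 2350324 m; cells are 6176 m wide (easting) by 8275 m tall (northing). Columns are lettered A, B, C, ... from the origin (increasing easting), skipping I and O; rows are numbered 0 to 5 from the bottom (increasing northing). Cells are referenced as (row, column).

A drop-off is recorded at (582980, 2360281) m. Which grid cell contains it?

(1, F)

Column index: ⌊(582980 − 548604) / 6176⌋ = ⌊5.566⌋ = 5 → column F
Row offset from origin: ⌊(2360281 − 2350324) / 8275⌋ = ⌊1.203⌋ = 1 → row 1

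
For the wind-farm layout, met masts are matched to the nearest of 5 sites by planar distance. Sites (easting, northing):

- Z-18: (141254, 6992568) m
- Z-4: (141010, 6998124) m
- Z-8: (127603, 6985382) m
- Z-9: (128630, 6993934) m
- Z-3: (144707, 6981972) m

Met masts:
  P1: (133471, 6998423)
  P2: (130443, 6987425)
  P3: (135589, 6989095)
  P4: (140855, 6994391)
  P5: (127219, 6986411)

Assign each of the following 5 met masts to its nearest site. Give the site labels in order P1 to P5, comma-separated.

P1 → Z-9 (d²=43586402.00)
P2 → Z-8 (d²=12239449.00)
P3 → Z-18 (d²=44153954.00)
P4 → Z-18 (d²=3482530.00)
P5 → Z-8 (d²=1206297.00)

Z-9, Z-8, Z-18, Z-18, Z-8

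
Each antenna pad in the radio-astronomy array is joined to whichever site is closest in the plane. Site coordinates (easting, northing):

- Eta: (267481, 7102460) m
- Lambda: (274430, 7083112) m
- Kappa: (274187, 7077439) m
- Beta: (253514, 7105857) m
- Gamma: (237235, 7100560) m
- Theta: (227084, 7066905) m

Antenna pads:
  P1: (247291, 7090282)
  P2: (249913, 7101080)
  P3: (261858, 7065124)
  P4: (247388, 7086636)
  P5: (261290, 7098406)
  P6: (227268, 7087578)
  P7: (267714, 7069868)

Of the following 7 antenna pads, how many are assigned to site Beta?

P1 → Gamma
P2 → Beta
P3 → Kappa
P4 → Gamma
P5 → Eta
P6 → Gamma
P7 → Kappa
1 of the 7 goes to Beta.

1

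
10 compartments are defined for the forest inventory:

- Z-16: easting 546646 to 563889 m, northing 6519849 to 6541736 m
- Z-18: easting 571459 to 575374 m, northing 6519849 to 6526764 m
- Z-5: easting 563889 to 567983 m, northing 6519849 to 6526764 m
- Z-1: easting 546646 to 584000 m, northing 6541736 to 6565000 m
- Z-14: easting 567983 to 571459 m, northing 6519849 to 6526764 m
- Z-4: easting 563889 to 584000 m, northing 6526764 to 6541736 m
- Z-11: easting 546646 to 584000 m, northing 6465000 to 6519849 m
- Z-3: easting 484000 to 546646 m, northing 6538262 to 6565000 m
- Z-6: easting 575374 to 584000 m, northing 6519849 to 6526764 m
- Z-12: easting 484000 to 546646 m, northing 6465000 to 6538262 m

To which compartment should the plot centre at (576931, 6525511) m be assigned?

The point has easting = 576931 and northing = 6525511.
Only Z-6 satisfies 575374 ≤ easting ≤ 584000 and 6519849 ≤ northing ≤ 6526764.

Z-6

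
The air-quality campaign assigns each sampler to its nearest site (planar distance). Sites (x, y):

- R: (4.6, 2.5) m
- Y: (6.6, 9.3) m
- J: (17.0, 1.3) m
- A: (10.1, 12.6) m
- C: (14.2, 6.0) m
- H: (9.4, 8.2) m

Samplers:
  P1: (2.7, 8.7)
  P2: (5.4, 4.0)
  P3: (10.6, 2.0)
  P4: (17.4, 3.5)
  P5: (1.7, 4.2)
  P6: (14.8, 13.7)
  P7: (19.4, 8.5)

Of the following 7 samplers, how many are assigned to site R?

P1 → Y
P2 → R
P3 → C
P4 → J
P5 → R
P6 → A
P7 → C
2 of the 7 go to R.

2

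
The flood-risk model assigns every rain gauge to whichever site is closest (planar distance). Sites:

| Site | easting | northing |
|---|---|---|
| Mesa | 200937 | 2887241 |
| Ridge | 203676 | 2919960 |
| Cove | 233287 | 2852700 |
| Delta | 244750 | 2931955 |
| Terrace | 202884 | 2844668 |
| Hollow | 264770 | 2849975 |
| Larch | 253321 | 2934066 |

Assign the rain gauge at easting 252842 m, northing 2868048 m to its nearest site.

Squared distances to each site:
Mesa: 3062500274.000; Ridge: 5112151300.000; Cove: 617959129.000; Delta: 4149585113.000; Terrace: 3042426164.000; Hollow: 468910513.000; Larch: 4358605765.000.
Minimum at Hollow.

Hollow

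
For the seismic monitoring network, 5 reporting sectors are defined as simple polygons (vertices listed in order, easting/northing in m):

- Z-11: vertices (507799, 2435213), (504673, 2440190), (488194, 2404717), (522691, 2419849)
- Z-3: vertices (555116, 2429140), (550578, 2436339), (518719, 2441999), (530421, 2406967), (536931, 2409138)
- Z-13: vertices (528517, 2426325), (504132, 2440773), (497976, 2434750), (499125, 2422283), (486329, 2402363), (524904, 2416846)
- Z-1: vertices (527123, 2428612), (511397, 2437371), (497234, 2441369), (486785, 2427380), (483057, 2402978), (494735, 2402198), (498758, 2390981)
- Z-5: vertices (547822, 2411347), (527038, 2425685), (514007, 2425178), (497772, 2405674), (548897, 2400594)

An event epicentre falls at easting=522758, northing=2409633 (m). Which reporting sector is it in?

Cast a ray rightward from (522758, 2409633). For each polygon, the edges (by vertex number in listed order) whose endpoints lie on opposite sides of northing = 2409633, where each meets that height, and whether that is right or left of the point:
Z-11: 2–3 at easting≈490477.7 (left), 3–4 at easting≈499401.2 (left) → 0 crossings.
Z-3: 3–4 at easting≈529530.5 (right), 5–1 at easting≈537381.0 (right) → 2 crossings.
Z-13: 4–5 at easting≈490999.0 (left), 5–6 at easting≈505692.4 (left) → 0 crossings.
Z-1: 4–5 at easting≈484073.7 (left), 7–1 at easting≈512817.3 (left) → 0 crossings.
Z-5: 3–4 at easting≈501067.4 (left), 5–1 at easting≈547993.4 (right) → 1 crossing.
Only Z-5 has an odd count, so the point is inside Z-5.

Z-5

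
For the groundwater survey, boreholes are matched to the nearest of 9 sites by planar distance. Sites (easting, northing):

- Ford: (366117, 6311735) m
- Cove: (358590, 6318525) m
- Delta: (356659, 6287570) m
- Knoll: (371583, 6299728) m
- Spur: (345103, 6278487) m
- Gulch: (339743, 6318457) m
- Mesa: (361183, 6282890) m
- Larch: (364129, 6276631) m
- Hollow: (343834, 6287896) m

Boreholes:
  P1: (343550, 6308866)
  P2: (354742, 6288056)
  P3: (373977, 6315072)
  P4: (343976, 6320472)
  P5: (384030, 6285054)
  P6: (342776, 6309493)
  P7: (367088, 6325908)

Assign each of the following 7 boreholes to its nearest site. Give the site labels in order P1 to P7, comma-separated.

P1 → Gulch (d²=106480530.00)
P2 → Delta (d²=3911085.00)
P3 → Ford (d²=72915169.00)
P4 → Gulch (d²=21978514.00)
P5 → Knoll (d²=370254085.00)
P6 → Gulch (d²=89552385.00)
P7 → Cove (d²=126724693.00)

Gulch, Delta, Ford, Gulch, Knoll, Gulch, Cove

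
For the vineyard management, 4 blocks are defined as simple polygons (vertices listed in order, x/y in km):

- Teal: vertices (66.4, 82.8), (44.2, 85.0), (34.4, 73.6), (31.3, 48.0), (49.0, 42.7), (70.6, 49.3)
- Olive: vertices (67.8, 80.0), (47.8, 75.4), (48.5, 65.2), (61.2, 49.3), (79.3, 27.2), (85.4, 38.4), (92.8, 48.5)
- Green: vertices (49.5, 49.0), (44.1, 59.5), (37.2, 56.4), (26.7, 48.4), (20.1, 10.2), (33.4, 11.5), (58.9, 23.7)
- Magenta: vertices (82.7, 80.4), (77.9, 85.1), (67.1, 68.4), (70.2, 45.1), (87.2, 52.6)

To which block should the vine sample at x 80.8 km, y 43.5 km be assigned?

Cast a ray rightward from (80.8, 43.5). For each polygon, the edges (by vertex number in listed order) whose endpoints lie on opposite sides of y = 43.5, where each meets that height, and whether that is right or left of the point:
Teal: 4–5 at x≈46.33 (left), 5–6 at x≈51.62 (left) → 0 crossings.
Olive: 4–5 at x≈65.95 (left), 6–7 at x≈89.14 (right) → 1 crossing.
Green: 4–5 at x≈25.85 (left), 7–1 at x≈51.54 (left) → 0 crossings.
Magenta: no edge straddles that height → 0 crossings.
Only Olive has an odd count, so the point is inside Olive.

Olive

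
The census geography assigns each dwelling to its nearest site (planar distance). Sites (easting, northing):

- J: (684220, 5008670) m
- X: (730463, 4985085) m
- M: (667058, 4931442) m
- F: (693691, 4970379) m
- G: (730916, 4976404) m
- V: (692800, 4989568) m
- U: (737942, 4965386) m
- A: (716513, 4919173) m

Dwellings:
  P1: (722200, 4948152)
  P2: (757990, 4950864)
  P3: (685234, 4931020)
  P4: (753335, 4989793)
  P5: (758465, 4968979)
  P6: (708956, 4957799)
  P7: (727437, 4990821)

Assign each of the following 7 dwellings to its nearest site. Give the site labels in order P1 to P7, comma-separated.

P1 → U (d²=544821320.00)
P2 → U (d²=612810788.00)
P3 → M (d²=330545060.00)
P4 → X (d²=545293648.00)
P5 → U (d²=434103178.00)
P6 → F (d²=391276625.00)
P7 → X (d²=42058372.00)

U, U, M, X, U, F, X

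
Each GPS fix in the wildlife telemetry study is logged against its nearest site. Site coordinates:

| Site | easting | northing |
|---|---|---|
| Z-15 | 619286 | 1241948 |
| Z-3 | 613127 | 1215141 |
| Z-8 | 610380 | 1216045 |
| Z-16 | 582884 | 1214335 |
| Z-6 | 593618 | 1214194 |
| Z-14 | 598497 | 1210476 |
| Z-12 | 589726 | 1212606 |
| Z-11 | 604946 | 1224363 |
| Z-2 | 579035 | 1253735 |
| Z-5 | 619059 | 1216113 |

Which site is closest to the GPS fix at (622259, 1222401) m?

Z-5

Squared distances to each site:
Z-15: 390923938.000; Z-3: 136101024.000; Z-8: 181509377.000; Z-16: 1615450981.000; Z-6: 887661730.000; Z-14: 706838269.000; Z-12: 1154338114.000; Z-11: 303589413.000; Z-2: 2850133732.000; Z-5: 49778944.000.
Minimum at Z-5.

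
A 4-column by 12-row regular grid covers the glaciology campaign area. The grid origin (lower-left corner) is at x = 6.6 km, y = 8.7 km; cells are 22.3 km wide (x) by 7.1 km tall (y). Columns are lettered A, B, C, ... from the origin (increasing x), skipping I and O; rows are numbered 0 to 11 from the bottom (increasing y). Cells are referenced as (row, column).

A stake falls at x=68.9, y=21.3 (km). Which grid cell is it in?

(1, C)

Column index: ⌊(68.9 − 6.6) / 22.3⌋ = ⌊2.794⌋ = 2 → column C
Row offset from origin: ⌊(21.3 − 8.7) / 7.1⌋ = ⌊1.775⌋ = 1 → row 1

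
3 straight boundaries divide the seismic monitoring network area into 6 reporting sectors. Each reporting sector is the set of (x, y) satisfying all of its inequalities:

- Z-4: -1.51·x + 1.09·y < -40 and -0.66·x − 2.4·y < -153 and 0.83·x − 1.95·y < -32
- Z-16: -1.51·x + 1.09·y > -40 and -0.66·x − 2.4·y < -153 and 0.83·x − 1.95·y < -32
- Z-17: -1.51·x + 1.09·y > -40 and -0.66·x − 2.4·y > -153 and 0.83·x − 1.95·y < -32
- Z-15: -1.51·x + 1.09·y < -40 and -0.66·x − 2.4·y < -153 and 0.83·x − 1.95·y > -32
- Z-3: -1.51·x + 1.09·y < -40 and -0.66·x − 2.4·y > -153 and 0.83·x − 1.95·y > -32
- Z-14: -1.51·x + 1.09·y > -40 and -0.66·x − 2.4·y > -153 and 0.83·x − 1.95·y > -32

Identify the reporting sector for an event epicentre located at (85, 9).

-1.51·85 + 1.09·9 = -118.540, which is < -40
-0.66·85 − 2.4·9 = -77.700, which is > -153
0.83·85 − 1.95·9 = 53.000, which is > -32
This sign pattern matches Z-3.

Z-3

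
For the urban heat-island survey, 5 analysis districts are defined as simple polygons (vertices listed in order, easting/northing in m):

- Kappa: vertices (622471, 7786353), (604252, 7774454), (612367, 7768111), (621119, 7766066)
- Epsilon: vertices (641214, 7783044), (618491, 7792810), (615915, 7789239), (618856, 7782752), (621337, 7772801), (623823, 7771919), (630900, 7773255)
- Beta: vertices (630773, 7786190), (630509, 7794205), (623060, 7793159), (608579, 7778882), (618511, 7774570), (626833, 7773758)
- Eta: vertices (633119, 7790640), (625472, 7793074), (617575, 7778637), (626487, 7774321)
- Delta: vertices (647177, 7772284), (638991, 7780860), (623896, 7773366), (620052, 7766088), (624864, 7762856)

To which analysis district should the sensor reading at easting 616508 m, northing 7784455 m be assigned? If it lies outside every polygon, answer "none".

Beta

Cast a ray rightward from (616508, 7784455). For each polygon, the edges (by vertex number in listed order) whose endpoints lie on opposite sides of northing = 7784455, where each meets that height, and whether that is right or left of the point:
Kappa: 1–2 at easting≈619564.9 (right), 4–1 at easting≈622344.5 (right) → 2 crossings.
Epsilon: 1–2 at easting≈637931.0 (right), 3–4 at easting≈618083.9 (right) → 2 crossings.
Beta: 3–4 at easting≈614231.6 (left), 6–1 at easting≈630223.1 (right) → 1 crossing.
Eta: 2–3 at easting≈620757.4 (right), 4–1 at easting≈630605.4 (right) → 2 crossings.
Delta: no edge straddles that height → 0 crossings.
Only Beta has an odd count, so the point is inside Beta.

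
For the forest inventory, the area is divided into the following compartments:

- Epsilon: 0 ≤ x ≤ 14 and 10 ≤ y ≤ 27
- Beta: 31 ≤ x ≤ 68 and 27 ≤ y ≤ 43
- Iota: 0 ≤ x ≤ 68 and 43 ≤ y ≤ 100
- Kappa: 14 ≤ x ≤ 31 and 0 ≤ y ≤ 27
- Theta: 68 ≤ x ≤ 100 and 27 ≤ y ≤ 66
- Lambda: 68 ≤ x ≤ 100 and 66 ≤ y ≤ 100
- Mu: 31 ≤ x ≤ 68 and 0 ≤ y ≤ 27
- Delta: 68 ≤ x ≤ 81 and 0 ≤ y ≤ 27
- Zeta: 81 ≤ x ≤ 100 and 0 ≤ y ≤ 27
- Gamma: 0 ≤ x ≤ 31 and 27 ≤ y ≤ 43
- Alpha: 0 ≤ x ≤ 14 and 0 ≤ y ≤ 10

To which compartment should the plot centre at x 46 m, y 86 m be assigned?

The point has x = 46 and y = 86.
Only Iota satisfies 0 ≤ x ≤ 68 and 43 ≤ y ≤ 100.

Iota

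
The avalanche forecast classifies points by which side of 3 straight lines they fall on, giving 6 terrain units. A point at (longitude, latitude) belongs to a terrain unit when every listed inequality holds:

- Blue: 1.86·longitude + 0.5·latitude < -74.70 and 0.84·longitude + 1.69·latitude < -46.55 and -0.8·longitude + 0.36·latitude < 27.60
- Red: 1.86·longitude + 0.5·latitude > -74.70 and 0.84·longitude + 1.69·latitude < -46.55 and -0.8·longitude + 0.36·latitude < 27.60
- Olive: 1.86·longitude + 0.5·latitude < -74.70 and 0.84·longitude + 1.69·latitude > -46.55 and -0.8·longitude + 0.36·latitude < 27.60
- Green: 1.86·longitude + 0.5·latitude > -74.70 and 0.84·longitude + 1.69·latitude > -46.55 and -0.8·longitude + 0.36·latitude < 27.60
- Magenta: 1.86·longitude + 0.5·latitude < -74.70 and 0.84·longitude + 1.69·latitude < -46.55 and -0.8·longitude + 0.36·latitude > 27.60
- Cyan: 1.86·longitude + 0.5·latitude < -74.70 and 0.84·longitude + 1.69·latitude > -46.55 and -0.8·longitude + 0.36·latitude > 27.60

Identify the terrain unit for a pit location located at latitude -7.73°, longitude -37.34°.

1.86·-37.34 + 0.5·-7.73 = -73.317, which is > -74.70
0.84·-37.34 + 1.69·-7.73 = -44.429, which is > -46.55
-0.8·-37.34 + 0.36·-7.73 = 27.089, which is < 27.60
This sign pattern matches Green.

Green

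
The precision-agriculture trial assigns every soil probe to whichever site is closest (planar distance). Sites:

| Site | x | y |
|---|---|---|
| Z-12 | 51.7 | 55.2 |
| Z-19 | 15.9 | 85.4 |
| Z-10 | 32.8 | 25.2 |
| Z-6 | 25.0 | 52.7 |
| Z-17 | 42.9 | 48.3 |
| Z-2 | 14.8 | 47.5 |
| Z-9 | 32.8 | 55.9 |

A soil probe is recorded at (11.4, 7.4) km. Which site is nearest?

Squared distances to each site:
Z-12: 3908.930; Z-19: 6104.250; Z-10: 774.800; Z-6: 2237.050; Z-17: 2665.060; Z-2: 1619.570; Z-9: 2810.210.
Minimum at Z-10.

Z-10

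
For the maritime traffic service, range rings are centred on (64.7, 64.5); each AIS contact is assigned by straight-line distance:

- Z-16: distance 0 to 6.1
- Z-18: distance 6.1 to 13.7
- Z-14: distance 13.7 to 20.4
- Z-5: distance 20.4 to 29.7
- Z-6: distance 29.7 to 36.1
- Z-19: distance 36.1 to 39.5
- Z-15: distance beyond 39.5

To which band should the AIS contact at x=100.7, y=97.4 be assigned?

Z-15

Distance = √((100.7−64.7)² + (97.4−64.5)²) = √(1296.000 + 1082.410) = 48.769.
39.5 ≤ 48.769 < ∞ → Z-15.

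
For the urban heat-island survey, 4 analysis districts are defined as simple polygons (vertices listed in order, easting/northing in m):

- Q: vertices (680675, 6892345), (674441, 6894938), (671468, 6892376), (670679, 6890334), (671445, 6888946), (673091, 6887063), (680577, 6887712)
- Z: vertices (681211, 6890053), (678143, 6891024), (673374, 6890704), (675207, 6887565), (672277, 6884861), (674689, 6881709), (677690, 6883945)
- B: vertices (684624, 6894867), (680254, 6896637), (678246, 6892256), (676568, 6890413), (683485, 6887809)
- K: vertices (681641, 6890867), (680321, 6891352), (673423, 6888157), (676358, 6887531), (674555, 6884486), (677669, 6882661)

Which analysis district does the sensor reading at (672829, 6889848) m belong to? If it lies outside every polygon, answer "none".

Cast a ray rightward from (672829, 6889848). For each polygon, the edges (by vertex number in listed order) whose endpoints lie on opposite sides of northing = 6889848, where each meets that height, and whether that is right or left of the point:
Q: 4–5 at easting≈670947.2 (left), 7–1 at easting≈680622.2 (right) → 1 crossing.
Z: 3–4 at easting≈673873.9 (right), 7–1 at easting≈681092.8 (right) → 2 crossings.
B: 4–5 at easting≈678068.8 (right), 5–1 at easting≈683814.0 (right) → 2 crossings.
K: 2–3 at easting≈677073.9 (right), 6–1 at easting≈681147.8 (right) → 2 crossings.
Only Q has an odd count, so the point is inside Q.

Q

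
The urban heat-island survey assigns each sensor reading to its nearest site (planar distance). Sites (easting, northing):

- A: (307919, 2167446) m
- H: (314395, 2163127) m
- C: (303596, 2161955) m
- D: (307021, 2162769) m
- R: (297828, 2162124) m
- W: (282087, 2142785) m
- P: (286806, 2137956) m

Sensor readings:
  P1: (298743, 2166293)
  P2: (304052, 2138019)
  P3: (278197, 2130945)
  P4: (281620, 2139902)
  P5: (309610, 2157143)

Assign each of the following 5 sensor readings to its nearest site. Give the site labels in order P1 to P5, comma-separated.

R, P, P, W, D

P1 → R (d²=18217786.00)
P2 → P (d²=297428485.00)
P3 → P (d²=123269002.00)
P4 → W (d²=8529778.00)
P5 → D (d²=38354797.00)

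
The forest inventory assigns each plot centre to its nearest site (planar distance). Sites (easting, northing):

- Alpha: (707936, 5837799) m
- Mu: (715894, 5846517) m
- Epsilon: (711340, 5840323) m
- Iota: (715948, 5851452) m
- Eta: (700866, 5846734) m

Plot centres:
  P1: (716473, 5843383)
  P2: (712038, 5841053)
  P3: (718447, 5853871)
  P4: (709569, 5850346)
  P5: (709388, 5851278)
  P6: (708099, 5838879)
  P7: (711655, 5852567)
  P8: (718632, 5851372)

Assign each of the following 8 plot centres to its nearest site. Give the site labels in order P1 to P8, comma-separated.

Mu, Epsilon, Iota, Iota, Iota, Alpha, Iota, Iota

P1 → Mu (d²=10157197.00)
P2 → Epsilon (d²=1020104.00)
P3 → Iota (d²=12096562.00)
P4 → Iota (d²=41914877.00)
P5 → Iota (d²=43063876.00)
P6 → Alpha (d²=1192969.00)
P7 → Iota (d²=19673074.00)
P8 → Iota (d²=7210256.00)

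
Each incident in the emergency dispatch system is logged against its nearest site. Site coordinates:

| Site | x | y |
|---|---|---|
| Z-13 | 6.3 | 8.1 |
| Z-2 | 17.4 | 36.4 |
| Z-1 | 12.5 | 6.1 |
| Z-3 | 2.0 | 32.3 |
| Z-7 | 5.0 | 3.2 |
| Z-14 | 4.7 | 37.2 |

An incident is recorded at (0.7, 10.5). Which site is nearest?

Squared distances to each site:
Z-13: 37.120; Z-2: 949.700; Z-1: 158.600; Z-3: 476.930; Z-7: 71.780; Z-14: 728.890.
Minimum at Z-13.

Z-13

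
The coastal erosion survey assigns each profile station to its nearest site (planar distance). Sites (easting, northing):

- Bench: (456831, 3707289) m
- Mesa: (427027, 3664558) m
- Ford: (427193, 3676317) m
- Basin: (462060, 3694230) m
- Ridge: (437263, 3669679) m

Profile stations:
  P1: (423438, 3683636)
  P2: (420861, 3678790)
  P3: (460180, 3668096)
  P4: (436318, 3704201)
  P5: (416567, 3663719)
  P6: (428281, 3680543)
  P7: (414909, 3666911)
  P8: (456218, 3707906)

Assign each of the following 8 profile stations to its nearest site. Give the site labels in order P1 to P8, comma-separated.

Ford, Ford, Ridge, Bench, Mesa, Ford, Mesa, Bench

P1 → Ford (d²=67667786.00)
P2 → Ford (d²=46209953.00)
P3 → Ridge (d²=527694778.00)
P4 → Bench (d²=430318913.00)
P5 → Mesa (d²=110115521.00)
P6 → Ford (d²=19042820.00)
P7 → Mesa (d²=152382533.00)
P8 → Bench (d²=756458.00)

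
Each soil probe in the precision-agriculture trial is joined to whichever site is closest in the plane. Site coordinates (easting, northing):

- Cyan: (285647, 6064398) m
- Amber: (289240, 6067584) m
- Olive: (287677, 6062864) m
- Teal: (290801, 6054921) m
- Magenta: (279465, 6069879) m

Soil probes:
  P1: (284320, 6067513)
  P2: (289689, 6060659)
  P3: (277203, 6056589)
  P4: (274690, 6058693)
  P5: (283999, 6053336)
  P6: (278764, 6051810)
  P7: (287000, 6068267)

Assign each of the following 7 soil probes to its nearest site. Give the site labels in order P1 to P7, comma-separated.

P1 → Cyan (d²=11464154.00)
P2 → Olive (d²=8910169.00)
P3 → Cyan (d²=132281617.00)
P4 → Magenta (d²=147927221.00)
P5 → Teal (d²=48779429.00)
P6 → Teal (d²=154567690.00)
P7 → Amber (d²=5484089.00)

Cyan, Olive, Cyan, Magenta, Teal, Teal, Amber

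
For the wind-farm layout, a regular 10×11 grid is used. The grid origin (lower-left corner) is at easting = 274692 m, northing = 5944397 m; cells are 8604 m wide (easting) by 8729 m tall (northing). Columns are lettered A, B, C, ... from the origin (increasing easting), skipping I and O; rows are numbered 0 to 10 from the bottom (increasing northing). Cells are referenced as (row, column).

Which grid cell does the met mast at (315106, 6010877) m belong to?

Column index: ⌊(315106 − 274692) / 8604⌋ = ⌊4.697⌋ = 4 → column E
Row offset from origin: ⌊(6010877 − 5944397) / 8729⌋ = ⌊7.616⌋ = 7 → row 7

(7, E)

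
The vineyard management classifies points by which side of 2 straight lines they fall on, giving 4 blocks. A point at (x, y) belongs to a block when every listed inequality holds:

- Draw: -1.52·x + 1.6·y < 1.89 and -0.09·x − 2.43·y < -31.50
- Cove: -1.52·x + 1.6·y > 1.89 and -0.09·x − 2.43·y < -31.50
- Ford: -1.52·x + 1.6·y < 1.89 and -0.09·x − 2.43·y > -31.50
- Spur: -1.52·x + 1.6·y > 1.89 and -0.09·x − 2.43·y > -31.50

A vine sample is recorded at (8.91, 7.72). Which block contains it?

-1.52·8.91 + 1.6·7.72 = -1.191, which is < 1.89
-0.09·8.91 − 2.43·7.72 = -19.561, which is > -31.50
This sign pattern matches Ford.

Ford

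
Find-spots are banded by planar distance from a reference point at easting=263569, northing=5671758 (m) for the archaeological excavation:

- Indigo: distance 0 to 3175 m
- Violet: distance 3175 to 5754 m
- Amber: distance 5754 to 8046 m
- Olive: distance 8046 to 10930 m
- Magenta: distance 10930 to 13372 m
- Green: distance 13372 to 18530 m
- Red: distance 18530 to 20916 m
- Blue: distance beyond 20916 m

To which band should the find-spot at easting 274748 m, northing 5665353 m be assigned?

Distance = √((274748−263569)² + (5665353−5671758)²) = √(124970041.000 + 41024025.000) = 12883.868 m.
10930 ≤ 12883.868 < 13372 → Magenta.

Magenta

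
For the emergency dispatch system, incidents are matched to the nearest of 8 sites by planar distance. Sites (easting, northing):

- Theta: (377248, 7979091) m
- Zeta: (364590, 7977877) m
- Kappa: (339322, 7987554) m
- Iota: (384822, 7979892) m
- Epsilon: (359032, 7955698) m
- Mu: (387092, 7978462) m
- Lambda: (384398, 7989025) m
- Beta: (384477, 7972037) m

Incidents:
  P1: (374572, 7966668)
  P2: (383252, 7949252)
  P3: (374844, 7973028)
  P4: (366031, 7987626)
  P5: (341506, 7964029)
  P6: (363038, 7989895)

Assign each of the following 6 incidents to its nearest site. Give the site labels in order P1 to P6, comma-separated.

Beta, Beta, Theta, Zeta, Epsilon, Zeta

P1 → Beta (d²=126935186.00)
P2 → Beta (d²=520656850.00)
P3 → Theta (d²=42539185.00)
P4 → Zeta (d²=97119482.00)
P5 → Epsilon (d²=376566237.00)
P6 → Zeta (d²=146841028.00)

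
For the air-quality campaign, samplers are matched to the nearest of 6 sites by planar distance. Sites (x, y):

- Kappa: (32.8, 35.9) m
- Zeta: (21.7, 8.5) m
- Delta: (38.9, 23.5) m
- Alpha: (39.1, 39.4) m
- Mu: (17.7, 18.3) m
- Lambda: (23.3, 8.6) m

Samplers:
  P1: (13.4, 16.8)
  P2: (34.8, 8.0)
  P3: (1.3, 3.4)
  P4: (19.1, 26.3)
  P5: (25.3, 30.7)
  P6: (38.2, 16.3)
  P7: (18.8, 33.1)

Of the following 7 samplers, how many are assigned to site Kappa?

2

P1 → Mu
P2 → Lambda
P3 → Zeta
P4 → Mu
P5 → Kappa
P6 → Delta
P7 → Kappa
2 of the 7 go to Kappa.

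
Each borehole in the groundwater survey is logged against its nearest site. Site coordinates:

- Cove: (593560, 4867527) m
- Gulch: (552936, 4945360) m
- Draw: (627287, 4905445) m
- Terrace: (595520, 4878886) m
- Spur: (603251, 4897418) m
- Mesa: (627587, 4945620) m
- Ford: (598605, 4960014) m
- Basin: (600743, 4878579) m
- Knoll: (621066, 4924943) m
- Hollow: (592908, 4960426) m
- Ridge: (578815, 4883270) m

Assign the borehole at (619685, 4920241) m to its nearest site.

Knoll

Squared distances to each site:
Cove: 3461281421.000; Gulch: 5086393162.000; Draw: 276712020.000; Terrace: 2294183250.000; Spur: 790965685.000; Mesa: 706535245.000; Ford: 2026257929.000; Basin: 2094521608.000; Knoll: 24015965.000; Hollow: 2331841954.000; Ridge: 3037211741.000.
Minimum at Knoll.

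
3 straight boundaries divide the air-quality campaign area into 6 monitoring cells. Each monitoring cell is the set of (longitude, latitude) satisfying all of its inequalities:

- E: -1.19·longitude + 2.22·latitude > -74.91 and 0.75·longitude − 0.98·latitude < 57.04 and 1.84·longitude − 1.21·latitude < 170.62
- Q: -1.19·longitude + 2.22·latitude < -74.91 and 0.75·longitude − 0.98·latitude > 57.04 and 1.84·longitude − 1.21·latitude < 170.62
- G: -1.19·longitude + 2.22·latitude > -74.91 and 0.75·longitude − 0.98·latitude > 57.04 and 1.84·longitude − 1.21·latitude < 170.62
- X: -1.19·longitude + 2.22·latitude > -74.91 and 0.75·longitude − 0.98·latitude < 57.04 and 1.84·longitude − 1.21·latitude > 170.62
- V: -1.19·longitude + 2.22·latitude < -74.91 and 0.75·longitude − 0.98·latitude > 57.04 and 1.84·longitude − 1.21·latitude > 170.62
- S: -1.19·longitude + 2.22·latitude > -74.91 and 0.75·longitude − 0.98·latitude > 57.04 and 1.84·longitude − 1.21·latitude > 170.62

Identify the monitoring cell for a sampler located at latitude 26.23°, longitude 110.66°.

-1.19·110.66 + 2.22·26.23 = -73.455, which is > -74.91
0.75·110.66 − 0.98·26.23 = 57.290, which is > 57.04
1.84·110.66 − 1.21·26.23 = 171.876, which is > 170.62
This sign pattern matches S.

S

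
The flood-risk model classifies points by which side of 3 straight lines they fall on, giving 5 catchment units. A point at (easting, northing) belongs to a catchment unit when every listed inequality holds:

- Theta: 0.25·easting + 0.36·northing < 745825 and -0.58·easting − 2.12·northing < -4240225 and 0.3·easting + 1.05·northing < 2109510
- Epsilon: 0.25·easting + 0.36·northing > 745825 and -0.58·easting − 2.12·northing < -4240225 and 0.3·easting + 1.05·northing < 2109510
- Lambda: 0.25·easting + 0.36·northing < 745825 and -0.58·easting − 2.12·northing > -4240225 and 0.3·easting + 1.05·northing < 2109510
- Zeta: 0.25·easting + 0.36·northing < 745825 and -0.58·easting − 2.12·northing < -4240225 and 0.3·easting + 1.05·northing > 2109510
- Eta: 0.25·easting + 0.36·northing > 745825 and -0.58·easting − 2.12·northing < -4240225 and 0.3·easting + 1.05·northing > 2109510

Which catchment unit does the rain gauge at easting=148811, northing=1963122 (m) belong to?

Theta

0.25·148811 + 0.36·1963122 = 743926.670, which is < 745825
-0.58·148811 − 2.12·1963122 = -4248129.020, which is < -4240225
0.3·148811 + 1.05·1963122 = 2105921.400, which is < 2109510
This sign pattern matches Theta.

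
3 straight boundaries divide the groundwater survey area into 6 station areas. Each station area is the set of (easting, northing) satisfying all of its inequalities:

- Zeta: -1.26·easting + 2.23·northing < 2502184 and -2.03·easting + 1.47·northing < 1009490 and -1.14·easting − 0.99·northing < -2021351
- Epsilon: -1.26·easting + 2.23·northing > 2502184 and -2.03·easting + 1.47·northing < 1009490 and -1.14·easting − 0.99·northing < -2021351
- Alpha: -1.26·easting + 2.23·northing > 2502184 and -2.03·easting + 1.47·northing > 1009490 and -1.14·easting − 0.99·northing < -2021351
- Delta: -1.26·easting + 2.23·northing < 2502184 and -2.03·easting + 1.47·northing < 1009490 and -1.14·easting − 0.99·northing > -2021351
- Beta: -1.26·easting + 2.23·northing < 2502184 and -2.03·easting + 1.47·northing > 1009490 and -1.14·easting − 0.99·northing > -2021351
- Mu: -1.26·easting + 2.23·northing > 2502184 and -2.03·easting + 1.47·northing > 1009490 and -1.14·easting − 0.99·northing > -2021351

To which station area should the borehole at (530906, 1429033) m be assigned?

Mu

-1.26·530906 + 2.23·1429033 = 2517802.030, which is > 2502184
-2.03·530906 + 1.47·1429033 = 1022939.330, which is > 1009490
-1.14·530906 − 0.99·1429033 = -2019975.510, which is > -2021351
This sign pattern matches Mu.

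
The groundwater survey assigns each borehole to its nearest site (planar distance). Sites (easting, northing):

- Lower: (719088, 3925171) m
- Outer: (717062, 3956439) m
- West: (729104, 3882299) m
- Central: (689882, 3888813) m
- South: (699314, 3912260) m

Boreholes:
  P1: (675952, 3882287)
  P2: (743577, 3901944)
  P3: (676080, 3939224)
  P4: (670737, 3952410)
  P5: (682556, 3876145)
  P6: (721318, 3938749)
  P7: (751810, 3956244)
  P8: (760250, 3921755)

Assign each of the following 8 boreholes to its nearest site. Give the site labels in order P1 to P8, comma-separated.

Central, West, South, Outer, Central, Lower, Outer, Lower

P1 → Central (d²=236633576.00)
P2 → West (d²=595393754.00)
P3 → South (d²=1266876052.00)
P4 → Outer (d²=2162238466.00)
P5 → Central (d²=214148500.00)
P6 → Lower (d²=189334984.00)
P7 → Outer (d²=1207461529.00)
P8 → Lower (d²=1705979300.00)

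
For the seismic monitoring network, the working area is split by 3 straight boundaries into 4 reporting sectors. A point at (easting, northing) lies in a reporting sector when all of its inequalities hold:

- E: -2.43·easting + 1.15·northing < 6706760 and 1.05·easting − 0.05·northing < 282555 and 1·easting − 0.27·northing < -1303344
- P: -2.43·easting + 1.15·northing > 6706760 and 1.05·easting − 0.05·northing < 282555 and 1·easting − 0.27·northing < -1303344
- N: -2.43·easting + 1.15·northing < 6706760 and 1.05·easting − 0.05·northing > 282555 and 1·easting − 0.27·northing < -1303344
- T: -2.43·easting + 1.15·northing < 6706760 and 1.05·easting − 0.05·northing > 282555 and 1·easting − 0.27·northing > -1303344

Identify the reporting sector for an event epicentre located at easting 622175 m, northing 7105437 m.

-2.43·622175 + 1.15·7105437 = 6659367.300, which is < 6706760
1.05·622175 − 0.05·7105437 = 298011.900, which is > 282555
1·622175 − 0.27·7105437 = -1296292.990, which is > -1303344
This sign pattern matches T.

T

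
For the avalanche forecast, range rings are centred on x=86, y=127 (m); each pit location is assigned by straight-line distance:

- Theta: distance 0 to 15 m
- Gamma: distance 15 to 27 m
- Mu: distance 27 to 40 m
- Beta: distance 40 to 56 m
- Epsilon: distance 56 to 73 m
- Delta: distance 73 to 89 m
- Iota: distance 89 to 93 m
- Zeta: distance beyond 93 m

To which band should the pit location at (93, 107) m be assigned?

Gamma

Distance = √((93−86)² + (107−127)²) = √(49.000 + 400.000) = 21.190 m.
15 ≤ 21.190 < 27 → Gamma.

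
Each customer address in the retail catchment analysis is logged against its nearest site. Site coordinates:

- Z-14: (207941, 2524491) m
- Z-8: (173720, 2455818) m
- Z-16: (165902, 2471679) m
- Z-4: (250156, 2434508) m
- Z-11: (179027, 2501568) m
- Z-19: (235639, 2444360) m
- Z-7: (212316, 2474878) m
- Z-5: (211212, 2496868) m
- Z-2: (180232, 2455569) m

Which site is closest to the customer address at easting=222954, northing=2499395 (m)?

Squared distances to each site:
Z-14: 855199385.000; Z-8: 4322941685.000; Z-16: 4023107360.000; Z-4: 4950271573.000; Z-11: 1934303258.000; Z-19: 3189760450.000; Z-7: 714250333.000; Z-5: 144260293.000; Z-2: 3745887560.000.
Minimum at Z-5.

Z-5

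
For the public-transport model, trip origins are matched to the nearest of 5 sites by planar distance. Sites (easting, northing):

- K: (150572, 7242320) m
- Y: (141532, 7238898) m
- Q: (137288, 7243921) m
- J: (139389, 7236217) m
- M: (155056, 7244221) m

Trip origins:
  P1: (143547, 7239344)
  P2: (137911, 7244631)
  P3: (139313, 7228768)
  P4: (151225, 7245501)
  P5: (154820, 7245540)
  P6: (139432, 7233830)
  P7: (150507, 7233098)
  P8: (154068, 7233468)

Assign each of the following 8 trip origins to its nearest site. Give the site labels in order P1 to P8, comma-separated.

P1 → Y (d²=4259141.00)
P2 → Q (d²=892229.00)
P3 → J (d²=55493377.00)
P4 → K (d²=10545170.00)
P5 → M (d²=1795457.00)
P6 → J (d²=5699618.00)
P7 → K (d²=85049509.00)
P8 → K (d²=90579920.00)

Y, Q, J, K, M, J, K, K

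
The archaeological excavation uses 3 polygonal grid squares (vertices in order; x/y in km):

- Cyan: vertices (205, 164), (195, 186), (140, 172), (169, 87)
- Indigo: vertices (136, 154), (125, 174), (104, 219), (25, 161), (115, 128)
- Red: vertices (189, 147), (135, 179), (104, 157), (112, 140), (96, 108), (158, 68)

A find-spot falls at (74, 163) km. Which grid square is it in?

Cast a ray rightward from (74, 163). For each polygon, the edges (by vertex number in listed order) whose endpoints lie on opposite sides of y = 163, where each meets that height, and whether that is right or left of the point:
Cyan: 3–4 at x≈143.1 (right), 4–1 at x≈204.5 (right) → 2 crossings.
Indigo: 1–2 at x≈131.1 (right), 3–4 at x≈27.7 (left) → 1 crossing.
Red: 1–2 at x≈162.0 (right), 2–3 at x≈112.5 (right) → 2 crossings.
Only Indigo has an odd count, so the point is inside Indigo.

Indigo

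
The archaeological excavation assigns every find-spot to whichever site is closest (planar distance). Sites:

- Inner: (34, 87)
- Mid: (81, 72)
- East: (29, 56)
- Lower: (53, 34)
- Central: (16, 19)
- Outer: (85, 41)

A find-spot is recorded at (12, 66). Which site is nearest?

Squared distances to each site:
Inner: 925.000; Mid: 4797.000; East: 389.000; Lower: 2705.000; Central: 2225.000; Outer: 5954.000.
Minimum at East.

East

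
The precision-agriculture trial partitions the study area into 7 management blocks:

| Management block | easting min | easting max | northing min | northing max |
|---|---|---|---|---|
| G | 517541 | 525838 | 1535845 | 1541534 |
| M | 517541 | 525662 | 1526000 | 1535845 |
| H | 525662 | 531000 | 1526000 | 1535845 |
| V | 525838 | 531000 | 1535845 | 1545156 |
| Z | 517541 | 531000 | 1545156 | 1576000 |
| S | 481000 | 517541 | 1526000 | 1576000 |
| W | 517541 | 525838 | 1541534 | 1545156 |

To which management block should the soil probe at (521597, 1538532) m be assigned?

G

The point has easting = 521597 and northing = 1538532.
Only G satisfies 517541 ≤ easting ≤ 525838 and 1535845 ≤ northing ≤ 1541534.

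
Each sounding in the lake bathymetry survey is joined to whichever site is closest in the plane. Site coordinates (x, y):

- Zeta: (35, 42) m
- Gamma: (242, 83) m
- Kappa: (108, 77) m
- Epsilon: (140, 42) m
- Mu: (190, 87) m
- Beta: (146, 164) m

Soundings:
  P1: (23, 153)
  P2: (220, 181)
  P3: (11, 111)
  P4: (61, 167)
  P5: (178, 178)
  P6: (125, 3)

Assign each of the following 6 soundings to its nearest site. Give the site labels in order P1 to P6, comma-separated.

Zeta, Beta, Zeta, Beta, Beta, Epsilon

P1 → Zeta (d²=12465.00)
P2 → Beta (d²=5765.00)
P3 → Zeta (d²=5337.00)
P4 → Beta (d²=7234.00)
P5 → Beta (d²=1220.00)
P6 → Epsilon (d²=1746.00)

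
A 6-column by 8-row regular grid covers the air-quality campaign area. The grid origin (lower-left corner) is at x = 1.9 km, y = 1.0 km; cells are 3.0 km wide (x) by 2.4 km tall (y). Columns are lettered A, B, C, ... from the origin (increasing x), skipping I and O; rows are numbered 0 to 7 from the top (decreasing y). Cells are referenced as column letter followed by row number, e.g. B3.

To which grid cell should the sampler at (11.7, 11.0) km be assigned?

D3

Column index: ⌊(11.7 − 1.9) / 3.0⌋ = ⌊3.267⌋ = 3 → column D
Row offset from origin: ⌊(11.0 − 1.0) / 2.4⌋ = ⌊4.167⌋ = 4 → row 3 (counted from top)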